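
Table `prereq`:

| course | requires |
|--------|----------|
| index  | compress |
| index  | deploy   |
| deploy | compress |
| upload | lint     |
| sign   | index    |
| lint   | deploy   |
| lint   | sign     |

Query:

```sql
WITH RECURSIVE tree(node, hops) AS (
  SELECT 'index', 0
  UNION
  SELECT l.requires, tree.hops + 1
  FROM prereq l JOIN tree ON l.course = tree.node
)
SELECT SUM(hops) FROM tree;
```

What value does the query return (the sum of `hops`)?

4

Base: (index, hops=0).
Iteration 1: edges from {index} -> (compress, hops=1), (deploy, hops=1).
Iteration 2: edges from {compress,deploy} -> (compress, hops=2).
Iteration 3: no outgoing edges from {compress}; recursion stops.
SUM(hops) = 0 + 1 + 1 + 2 = 4.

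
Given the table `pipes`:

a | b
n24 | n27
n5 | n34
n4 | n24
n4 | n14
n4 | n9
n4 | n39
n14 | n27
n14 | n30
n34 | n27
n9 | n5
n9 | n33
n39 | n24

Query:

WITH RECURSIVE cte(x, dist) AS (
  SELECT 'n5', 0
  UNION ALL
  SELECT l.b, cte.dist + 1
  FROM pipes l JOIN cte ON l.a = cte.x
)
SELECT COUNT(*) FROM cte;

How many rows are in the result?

Base: (n5, dist=0).
Iteration 1: edges from {n5} -> (n34, dist=1).
Iteration 2: edges from {n34} -> (n27, dist=2).
Iteration 3: no outgoing edges from {n27}; recursion stops.
Total rows emitted: 3.

3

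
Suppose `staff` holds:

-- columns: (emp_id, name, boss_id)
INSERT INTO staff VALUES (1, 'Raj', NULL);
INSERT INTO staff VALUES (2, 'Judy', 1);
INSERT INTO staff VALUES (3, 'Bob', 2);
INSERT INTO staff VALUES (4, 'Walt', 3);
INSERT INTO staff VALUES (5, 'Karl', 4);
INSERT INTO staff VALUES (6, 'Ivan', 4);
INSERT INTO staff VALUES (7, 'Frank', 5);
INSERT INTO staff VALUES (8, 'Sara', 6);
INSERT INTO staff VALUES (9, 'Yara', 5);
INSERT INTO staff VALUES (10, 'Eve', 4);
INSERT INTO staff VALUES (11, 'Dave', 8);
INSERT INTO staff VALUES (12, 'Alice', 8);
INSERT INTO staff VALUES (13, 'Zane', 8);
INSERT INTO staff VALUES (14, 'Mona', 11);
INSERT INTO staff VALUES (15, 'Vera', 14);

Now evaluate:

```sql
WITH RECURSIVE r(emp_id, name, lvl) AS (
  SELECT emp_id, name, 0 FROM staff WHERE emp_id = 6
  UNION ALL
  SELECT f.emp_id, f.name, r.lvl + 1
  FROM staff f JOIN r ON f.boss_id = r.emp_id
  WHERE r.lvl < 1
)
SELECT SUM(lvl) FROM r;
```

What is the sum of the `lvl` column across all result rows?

1

Base: emp_id=6 (Ivan) at lvl 0.
Iteration 1: rows with boss_id in {6} -> Sara (id 8, lvl 1).
Iteration 2: lvl < 1 fails for all current rows; recursion stops.
SUM(lvl) = 0 + 1 = 1.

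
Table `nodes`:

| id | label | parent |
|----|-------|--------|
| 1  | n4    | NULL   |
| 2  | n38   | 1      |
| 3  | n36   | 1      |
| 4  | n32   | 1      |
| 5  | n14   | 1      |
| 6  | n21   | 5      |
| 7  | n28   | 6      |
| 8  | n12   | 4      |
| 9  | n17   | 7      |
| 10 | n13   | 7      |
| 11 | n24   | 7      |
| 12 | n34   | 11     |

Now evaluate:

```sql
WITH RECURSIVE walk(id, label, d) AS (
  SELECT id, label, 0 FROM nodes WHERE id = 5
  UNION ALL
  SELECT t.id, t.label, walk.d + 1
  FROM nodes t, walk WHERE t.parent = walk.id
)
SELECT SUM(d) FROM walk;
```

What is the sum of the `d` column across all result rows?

Base: id=5 (n14) at d 0.
Iteration 1: rows with parent in {5} -> n21 (id 6, d 1).
Iteration 2: rows with parent in {6} -> n28 (id 7, d 2).
Iteration 3: rows with parent in {7} -> n17 (id 9, d 3), n13 (id 10, d 3), n24 (id 11, d 3).
Iteration 4: rows with parent in {9,10,11} -> n34 (id 12, d 4).
Iteration 5: no rows with parent in {12}; recursion stops.
SUM(d) = 0 + 1 + 2 + 3 + 3 + 3 + 4 = 16.

16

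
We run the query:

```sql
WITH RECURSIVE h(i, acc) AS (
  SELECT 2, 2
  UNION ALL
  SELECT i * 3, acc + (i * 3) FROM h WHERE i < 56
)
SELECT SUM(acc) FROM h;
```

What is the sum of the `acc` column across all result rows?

Base: i=2, acc=2.
Iteration 1: 2 < 56 holds -> i = 2 * 3 = 6, acc = 2 + 6 = 8.
Iteration 2: 6 < 56 holds -> i = 6 * 3 = 18, acc = 8 + 18 = 26.
Iteration 3: 18 < 56 holds -> i = 18 * 3 = 54, acc = 26 + 54 = 80.
Iteration 4: 54 < 56 holds -> i = 54 * 3 = 162, acc = 80 + 162 = 242.
Iteration 5: 162 < 56 fails; recursion stops.
SUM(acc) = 2 + 8 + 26 + 80 + 242 = 358.

358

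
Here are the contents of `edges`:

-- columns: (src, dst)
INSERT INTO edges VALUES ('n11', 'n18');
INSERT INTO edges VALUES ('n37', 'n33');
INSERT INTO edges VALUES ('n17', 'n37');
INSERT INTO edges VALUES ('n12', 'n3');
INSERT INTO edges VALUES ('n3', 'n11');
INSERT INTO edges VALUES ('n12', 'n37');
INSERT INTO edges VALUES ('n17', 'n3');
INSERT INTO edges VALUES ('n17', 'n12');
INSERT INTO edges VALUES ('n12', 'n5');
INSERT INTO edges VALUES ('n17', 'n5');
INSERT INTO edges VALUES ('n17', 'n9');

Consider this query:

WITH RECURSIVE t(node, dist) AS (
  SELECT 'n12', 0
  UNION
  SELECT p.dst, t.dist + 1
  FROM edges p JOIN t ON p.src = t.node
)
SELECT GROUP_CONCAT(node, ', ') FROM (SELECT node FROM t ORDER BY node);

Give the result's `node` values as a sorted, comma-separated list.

Base: (n12, dist=0).
Iteration 1: edges from {n12} -> (n3, dist=1), (n37, dist=1), (n5, dist=1).
Iteration 2: edges from {n3,n37,n5} -> (n11, dist=2), (n33, dist=2).
Iteration 3: edges from {n11,n33} -> (n18, dist=3).
Iteration 4: no outgoing edges from {n18}; recursion stops.

n11, n12, n18, n3, n33, n37, n5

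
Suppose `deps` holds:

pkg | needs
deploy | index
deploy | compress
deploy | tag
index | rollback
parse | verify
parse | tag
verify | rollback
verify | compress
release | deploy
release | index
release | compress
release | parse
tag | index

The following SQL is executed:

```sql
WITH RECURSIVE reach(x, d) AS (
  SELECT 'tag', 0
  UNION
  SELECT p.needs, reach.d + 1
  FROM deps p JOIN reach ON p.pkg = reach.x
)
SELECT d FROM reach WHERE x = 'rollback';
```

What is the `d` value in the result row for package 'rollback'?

2

Base: (tag, d=0).
Iteration 1: edges from {tag} -> (index, d=1).
Iteration 2: edges from {index} -> (rollback, d=2).
Iteration 3: no outgoing edges from {rollback}; recursion stops.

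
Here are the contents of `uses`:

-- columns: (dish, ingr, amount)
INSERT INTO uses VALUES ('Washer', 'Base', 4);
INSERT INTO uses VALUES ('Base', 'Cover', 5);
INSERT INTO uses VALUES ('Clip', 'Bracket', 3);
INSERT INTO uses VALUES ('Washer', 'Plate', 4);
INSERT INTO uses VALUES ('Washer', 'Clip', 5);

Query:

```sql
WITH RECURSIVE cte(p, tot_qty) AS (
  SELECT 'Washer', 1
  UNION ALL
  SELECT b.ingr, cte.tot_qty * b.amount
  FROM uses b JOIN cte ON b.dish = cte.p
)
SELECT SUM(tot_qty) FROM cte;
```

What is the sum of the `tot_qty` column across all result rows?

Base: (Washer, tot_qty=1).
Iteration 1: components of {Washer} -> Base = 1*4 = 4, Clip = 1*5 = 5, Plate = 1*4 = 4.
Iteration 2: components of {Base,Clip,Plate} -> Bracket = 5*3 = 15, Cover = 4*5 = 20.
Iteration 3: no further components; recursion stops.
SUM(tot_qty) = 1 + 5 + 4 + 4 + 15 + 20 = 49.

49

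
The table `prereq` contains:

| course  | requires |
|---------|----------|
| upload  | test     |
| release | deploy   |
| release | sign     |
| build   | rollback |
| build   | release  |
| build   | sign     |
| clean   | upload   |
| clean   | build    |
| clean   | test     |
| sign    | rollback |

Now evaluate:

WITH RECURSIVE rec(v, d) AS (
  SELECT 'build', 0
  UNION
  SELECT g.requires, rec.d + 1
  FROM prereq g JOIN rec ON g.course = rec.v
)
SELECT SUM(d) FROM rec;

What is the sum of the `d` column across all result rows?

Base: (build, d=0).
Iteration 1: edges from {build} -> (release, d=1), (rollback, d=1), (sign, d=1).
Iteration 2: edges from {release,rollback,sign} -> (deploy, d=2), (rollback, d=2), (sign, d=2).
Iteration 3: edges from {deploy,rollback,sign} -> (rollback, d=3).
Iteration 4: no outgoing edges from {rollback}; recursion stops.
SUM(d) = 0 + 1 + 1 + 1 + 2 + 2 + 2 + 3 = 12.

12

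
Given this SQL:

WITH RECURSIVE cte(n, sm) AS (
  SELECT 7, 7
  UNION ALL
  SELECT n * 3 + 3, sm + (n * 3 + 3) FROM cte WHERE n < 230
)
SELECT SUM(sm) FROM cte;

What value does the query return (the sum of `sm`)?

1499

Base: n=7, sm=7.
Iteration 1: 7 < 230 holds -> n = 7 * 3 + 3 = 24, sm = 7 + 24 = 31.
Iteration 2: 24 < 230 holds -> n = 24 * 3 + 3 = 75, sm = 31 + 75 = 106.
Iteration 3: 75 < 230 holds -> n = 75 * 3 + 3 = 228, sm = 106 + 228 = 334.
Iteration 4: 228 < 230 holds -> n = 228 * 3 + 3 = 687, sm = 334 + 687 = 1021.
Iteration 5: 687 < 230 fails; recursion stops.
SUM(sm) = 7 + 31 + 106 + 334 + 1021 = 1499.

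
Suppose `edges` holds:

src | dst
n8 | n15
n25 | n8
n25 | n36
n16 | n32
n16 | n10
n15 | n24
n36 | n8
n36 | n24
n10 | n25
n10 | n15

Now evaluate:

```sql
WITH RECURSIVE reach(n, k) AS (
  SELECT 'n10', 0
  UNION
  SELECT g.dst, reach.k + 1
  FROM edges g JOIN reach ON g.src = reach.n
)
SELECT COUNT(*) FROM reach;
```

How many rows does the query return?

12

Base: (n10, k=0).
Iteration 1: edges from {n10} -> (n15, k=1), (n25, k=1).
Iteration 2: edges from {n15,n25} -> (n24, k=2), (n36, k=2), (n8, k=2).
Iteration 3: edges from {n24,n36,n8} -> (n15, k=3), (n24, k=3), (n8, k=3).
Iteration 4: edges from {n15,n24,n8} -> (n15, k=4), (n24, k=4).
Iteration 5: edges from {n15,n24} -> (n24, k=5).
Iteration 6: no outgoing edges from {n24}; recursion stops.
Total rows emitted: 12.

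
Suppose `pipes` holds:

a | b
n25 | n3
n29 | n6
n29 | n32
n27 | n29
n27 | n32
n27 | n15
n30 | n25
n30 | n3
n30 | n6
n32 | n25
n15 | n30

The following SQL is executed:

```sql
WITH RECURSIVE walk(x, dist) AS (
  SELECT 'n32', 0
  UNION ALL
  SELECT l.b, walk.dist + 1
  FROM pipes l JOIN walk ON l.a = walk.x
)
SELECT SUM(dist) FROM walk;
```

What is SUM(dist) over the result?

3

Base: (n32, dist=0).
Iteration 1: edges from {n32} -> (n25, dist=1).
Iteration 2: edges from {n25} -> (n3, dist=2).
Iteration 3: no outgoing edges from {n3}; recursion stops.
SUM(dist) = 0 + 1 + 2 = 3.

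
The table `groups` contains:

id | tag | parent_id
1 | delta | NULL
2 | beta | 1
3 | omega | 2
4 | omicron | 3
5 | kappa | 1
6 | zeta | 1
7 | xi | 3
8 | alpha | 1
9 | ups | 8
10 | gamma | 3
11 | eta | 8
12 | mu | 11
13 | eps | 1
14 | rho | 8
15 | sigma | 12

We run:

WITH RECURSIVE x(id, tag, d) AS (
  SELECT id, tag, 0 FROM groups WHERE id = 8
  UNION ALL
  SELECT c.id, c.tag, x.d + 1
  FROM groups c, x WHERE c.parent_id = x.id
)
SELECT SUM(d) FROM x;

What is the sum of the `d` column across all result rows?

8

Base: id=8 (alpha) at d 0.
Iteration 1: rows with parent_id in {8} -> ups (id 9, d 1), eta (id 11, d 1), rho (id 14, d 1).
Iteration 2: rows with parent_id in {9,11,14} -> mu (id 12, d 2).
Iteration 3: rows with parent_id in {12} -> sigma (id 15, d 3).
Iteration 4: no rows with parent_id in {15}; recursion stops.
SUM(d) = 0 + 1 + 1 + 1 + 2 + 3 = 8.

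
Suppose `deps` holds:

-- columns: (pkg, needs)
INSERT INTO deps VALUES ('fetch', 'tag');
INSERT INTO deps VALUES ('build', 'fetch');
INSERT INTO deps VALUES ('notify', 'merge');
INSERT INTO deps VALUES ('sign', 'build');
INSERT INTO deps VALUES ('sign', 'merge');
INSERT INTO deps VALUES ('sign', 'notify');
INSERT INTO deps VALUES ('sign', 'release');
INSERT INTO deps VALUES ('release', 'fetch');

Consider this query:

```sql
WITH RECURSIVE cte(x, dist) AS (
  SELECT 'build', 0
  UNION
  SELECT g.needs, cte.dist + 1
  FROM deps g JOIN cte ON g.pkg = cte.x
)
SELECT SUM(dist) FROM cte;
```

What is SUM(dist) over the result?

Base: (build, dist=0).
Iteration 1: edges from {build} -> (fetch, dist=1).
Iteration 2: edges from {fetch} -> (tag, dist=2).
Iteration 3: no outgoing edges from {tag}; recursion stops.
SUM(dist) = 0 + 1 + 2 = 3.

3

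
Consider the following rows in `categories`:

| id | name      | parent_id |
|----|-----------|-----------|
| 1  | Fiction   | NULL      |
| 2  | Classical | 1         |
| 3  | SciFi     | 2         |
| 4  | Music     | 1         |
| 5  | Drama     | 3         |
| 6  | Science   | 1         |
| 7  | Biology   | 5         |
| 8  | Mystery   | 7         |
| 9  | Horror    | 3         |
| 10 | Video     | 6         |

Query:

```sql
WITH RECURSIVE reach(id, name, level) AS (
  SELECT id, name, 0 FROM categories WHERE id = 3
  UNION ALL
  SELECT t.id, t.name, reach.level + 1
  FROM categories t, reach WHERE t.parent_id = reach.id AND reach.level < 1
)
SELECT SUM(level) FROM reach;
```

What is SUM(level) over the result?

Base: id=3 (SciFi) at level 0.
Iteration 1: rows with parent_id in {3} -> Drama (id 5, level 1), Horror (id 9, level 1).
Iteration 2: level < 1 fails for all current rows; recursion stops.
SUM(level) = 0 + 1 + 1 = 2.

2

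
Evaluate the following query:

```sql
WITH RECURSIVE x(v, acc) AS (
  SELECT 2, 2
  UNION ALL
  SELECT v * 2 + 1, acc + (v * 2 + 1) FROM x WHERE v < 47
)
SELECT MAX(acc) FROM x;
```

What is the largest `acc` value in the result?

88

Base: v=2, acc=2.
Iteration 1: 2 < 47 holds -> v = 2 * 2 + 1 = 5, acc = 2 + 5 = 7.
Iteration 2: 5 < 47 holds -> v = 5 * 2 + 1 = 11, acc = 7 + 11 = 18.
Iteration 3: 11 < 47 holds -> v = 11 * 2 + 1 = 23, acc = 18 + 23 = 41.
Iteration 4: 23 < 47 holds -> v = 23 * 2 + 1 = 47, acc = 41 + 47 = 88.
Iteration 5: 47 < 47 fails; recursion stops.
acc values: 2, 7, 18, 41, 88; the maximum is 88.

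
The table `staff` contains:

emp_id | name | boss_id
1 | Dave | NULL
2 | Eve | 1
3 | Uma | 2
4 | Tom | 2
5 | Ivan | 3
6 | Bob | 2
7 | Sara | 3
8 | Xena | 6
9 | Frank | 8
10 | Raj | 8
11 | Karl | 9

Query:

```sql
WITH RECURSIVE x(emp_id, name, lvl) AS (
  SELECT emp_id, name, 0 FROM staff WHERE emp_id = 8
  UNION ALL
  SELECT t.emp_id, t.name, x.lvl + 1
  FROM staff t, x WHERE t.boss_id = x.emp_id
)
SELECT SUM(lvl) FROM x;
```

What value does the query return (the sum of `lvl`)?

Base: emp_id=8 (Xena) at lvl 0.
Iteration 1: rows with boss_id in {8} -> Frank (id 9, lvl 1), Raj (id 10, lvl 1).
Iteration 2: rows with boss_id in {9,10} -> Karl (id 11, lvl 2).
Iteration 3: no rows with boss_id in {11}; recursion stops.
SUM(lvl) = 0 + 1 + 1 + 2 = 4.

4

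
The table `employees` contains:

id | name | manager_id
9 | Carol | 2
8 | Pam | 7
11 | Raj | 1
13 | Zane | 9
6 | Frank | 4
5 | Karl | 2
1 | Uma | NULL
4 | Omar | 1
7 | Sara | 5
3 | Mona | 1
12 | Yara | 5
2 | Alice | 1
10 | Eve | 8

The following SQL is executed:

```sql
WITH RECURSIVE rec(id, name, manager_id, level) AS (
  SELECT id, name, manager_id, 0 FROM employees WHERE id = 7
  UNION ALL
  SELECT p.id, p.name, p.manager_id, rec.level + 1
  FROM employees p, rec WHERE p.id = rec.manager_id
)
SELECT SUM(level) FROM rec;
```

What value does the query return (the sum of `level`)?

Base: id=7 (Sara), manager_id=5, level 0.
Iteration 1: join on id=5 -> Karl (id 5, manager_id=2, level 1).
Iteration 2: join on id=2 -> Alice (id 2, manager_id=1, level 2).
Iteration 3: join on id=1 -> Uma (id 1, manager_id=NULL, level 3).
Iteration 4: manager_id is NULL; no match; recursion stops.
SUM(level) = 0 + 1 + 2 + 3 = 6.

6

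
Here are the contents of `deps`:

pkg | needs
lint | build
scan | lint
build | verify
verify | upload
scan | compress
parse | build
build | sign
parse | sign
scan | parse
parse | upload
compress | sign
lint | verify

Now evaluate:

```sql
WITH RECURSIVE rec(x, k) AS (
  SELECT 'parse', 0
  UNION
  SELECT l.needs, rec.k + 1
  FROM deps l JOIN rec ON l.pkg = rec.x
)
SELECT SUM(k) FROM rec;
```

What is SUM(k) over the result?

Base: (parse, k=0).
Iteration 1: edges from {parse} -> (build, k=1), (sign, k=1), (upload, k=1).
Iteration 2: edges from {build,sign,upload} -> (sign, k=2), (verify, k=2).
Iteration 3: edges from {sign,verify} -> (upload, k=3).
Iteration 4: no outgoing edges from {upload}; recursion stops.
SUM(k) = 0 + 1 + 1 + 1 + 2 + 2 + 3 = 10.

10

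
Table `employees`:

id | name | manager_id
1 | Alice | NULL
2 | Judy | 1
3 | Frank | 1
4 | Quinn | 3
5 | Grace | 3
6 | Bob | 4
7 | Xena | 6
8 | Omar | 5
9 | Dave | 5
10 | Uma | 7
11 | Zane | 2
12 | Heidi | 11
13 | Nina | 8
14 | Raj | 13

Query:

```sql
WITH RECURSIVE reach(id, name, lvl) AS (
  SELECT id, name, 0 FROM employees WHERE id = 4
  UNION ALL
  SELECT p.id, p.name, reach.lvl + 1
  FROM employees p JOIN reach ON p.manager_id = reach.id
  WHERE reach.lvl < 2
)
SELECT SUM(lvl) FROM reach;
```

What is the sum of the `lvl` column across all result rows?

Base: id=4 (Quinn) at lvl 0.
Iteration 1: rows with manager_id in {4} -> Bob (id 6, lvl 1).
Iteration 2: rows with manager_id in {6} -> Xena (id 7, lvl 2).
Iteration 3: lvl < 2 fails for all current rows; recursion stops.
SUM(lvl) = 0 + 1 + 2 = 3.

3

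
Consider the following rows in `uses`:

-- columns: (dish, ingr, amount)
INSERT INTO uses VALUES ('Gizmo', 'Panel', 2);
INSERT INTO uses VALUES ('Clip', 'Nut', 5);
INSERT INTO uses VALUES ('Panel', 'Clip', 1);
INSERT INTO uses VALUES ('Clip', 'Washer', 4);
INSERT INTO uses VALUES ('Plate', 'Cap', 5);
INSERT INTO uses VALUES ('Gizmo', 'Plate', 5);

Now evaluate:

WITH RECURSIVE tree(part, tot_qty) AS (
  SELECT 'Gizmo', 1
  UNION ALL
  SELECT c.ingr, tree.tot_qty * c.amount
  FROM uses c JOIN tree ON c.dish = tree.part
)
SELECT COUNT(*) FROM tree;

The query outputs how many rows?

Base: (Gizmo, tot_qty=1).
Iteration 1: components of {Gizmo} -> Panel = 1*2 = 2, Plate = 1*5 = 5.
Iteration 2: components of {Panel,Plate} -> Cap = 5*5 = 25, Clip = 2*1 = 2.
Iteration 3: components of {Cap,Clip} -> Nut = 2*5 = 10, Washer = 2*4 = 8.
Iteration 4: no further components; recursion stops.
Total rows emitted: 7.

7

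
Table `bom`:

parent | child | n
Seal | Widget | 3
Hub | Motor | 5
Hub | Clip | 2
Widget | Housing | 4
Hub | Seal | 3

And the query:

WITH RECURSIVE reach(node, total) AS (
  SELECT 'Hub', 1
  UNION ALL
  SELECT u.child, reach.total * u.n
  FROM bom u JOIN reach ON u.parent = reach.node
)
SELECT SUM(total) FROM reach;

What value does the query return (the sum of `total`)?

56

Base: (Hub, total=1).
Iteration 1: components of {Hub} -> Clip = 1*2 = 2, Motor = 1*5 = 5, Seal = 1*3 = 3.
Iteration 2: components of {Clip,Motor,Seal} -> Widget = 3*3 = 9.
Iteration 3: components of {Widget} -> Housing = 9*4 = 36.
Iteration 4: no further components; recursion stops.
SUM(total) = 1 + 2 + 5 + 3 + 9 + 36 = 56.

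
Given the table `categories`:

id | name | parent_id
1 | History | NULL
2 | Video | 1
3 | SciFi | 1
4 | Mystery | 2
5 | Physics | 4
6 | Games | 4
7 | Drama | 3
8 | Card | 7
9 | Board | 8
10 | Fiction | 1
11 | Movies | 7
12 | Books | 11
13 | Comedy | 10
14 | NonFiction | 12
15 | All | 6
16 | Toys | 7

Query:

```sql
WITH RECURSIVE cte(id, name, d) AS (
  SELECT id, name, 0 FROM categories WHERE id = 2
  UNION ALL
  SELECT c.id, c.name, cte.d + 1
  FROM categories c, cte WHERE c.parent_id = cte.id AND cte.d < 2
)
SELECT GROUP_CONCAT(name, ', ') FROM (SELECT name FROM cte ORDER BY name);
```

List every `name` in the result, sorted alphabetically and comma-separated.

Games, Mystery, Physics, Video

Base: id=2 (Video) at d 0.
Iteration 1: rows with parent_id in {2} -> Mystery (id 4, d 1).
Iteration 2: rows with parent_id in {4} -> Physics (id 5, d 2), Games (id 6, d 2).
Iteration 3: d < 2 fails for all current rows; recursion stops.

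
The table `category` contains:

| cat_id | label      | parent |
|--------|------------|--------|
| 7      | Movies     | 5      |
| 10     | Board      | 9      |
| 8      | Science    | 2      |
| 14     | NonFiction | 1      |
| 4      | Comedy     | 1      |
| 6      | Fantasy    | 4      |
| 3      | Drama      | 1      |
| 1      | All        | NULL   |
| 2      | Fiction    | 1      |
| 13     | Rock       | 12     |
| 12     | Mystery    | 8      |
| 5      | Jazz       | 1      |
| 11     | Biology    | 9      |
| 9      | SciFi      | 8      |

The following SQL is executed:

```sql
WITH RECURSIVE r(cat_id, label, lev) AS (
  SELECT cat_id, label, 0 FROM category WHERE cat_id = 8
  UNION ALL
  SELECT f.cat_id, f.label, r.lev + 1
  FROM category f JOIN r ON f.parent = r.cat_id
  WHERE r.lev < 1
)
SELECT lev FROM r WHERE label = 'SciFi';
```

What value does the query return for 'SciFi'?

Base: cat_id=8 (Science) at lev 0.
Iteration 1: rows with parent in {8} -> SciFi (id 9, lev 1), Mystery (id 12, lev 1).
Iteration 2: lev < 1 fails for all current rows; recursion stops.

1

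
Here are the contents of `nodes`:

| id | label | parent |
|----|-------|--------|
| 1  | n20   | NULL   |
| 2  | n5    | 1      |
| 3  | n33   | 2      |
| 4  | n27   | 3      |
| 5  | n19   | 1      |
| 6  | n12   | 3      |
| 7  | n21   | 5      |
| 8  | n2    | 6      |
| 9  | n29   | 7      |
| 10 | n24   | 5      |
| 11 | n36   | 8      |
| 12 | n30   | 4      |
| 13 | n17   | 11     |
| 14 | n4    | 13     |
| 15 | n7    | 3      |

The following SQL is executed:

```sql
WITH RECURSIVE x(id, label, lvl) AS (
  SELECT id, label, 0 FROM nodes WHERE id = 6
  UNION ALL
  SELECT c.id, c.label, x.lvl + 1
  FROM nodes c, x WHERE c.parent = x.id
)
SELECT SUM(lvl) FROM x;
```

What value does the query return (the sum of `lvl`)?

10

Base: id=6 (n12) at lvl 0.
Iteration 1: rows with parent in {6} -> n2 (id 8, lvl 1).
Iteration 2: rows with parent in {8} -> n36 (id 11, lvl 2).
Iteration 3: rows with parent in {11} -> n17 (id 13, lvl 3).
Iteration 4: rows with parent in {13} -> n4 (id 14, lvl 4).
Iteration 5: no rows with parent in {14}; recursion stops.
SUM(lvl) = 0 + 1 + 2 + 3 + 4 = 10.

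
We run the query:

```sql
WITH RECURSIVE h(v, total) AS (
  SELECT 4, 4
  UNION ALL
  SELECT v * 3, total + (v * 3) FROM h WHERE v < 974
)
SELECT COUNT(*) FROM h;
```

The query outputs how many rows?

7

Base: v=4, total=4.
Iteration 1: 4 < 974 holds -> v = 4 * 3 = 12, total = 4 + 12 = 16.
Iteration 2: 12 < 974 holds -> v = 12 * 3 = 36, total = 16 + 36 = 52.
Iteration 3: 36 < 974 holds -> v = 36 * 3 = 108, total = 52 + 108 = 160.
Iteration 4: 108 < 974 holds -> v = 108 * 3 = 324, total = 160 + 324 = 484.
Iteration 5: 324 < 974 holds -> v = 324 * 3 = 972, total = 484 + 972 = 1456.
Iteration 6: 972 < 974 holds -> v = 972 * 3 = 2916, total = 1456 + 2916 = 4372.
Iteration 7: 2916 < 974 fails; recursion stops.
Total rows emitted: 7.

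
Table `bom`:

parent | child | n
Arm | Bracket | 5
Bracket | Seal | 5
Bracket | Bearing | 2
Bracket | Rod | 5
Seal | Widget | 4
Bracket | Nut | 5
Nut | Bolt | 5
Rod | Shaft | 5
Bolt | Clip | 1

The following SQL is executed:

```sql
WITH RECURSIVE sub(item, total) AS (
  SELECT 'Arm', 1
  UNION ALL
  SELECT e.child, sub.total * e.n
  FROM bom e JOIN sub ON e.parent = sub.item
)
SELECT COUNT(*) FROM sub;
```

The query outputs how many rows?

10

Base: (Arm, total=1).
Iteration 1: components of {Arm} -> Bracket = 1*5 = 5.
Iteration 2: components of {Bracket} -> Bearing = 5*2 = 10, Nut = 5*5 = 25, Rod = 5*5 = 25, Seal = 5*5 = 25.
Iteration 3: components of {Bearing,Nut,Rod,Seal} -> Bolt = 25*5 = 125, Shaft = 25*5 = 125, Widget = 25*4 = 100.
Iteration 4: components of {Bolt,Shaft,Widget} -> Clip = 125*1 = 125.
Iteration 5: no further components; recursion stops.
Total rows emitted: 10.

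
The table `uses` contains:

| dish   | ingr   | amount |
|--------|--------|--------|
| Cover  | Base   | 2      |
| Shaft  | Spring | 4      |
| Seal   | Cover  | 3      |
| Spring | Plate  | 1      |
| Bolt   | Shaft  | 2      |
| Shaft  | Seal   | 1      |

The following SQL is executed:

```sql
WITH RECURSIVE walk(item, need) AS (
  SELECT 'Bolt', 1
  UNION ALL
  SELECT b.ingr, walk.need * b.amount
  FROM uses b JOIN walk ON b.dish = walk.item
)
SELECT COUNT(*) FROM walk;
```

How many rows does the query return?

Base: (Bolt, need=1).
Iteration 1: components of {Bolt} -> Shaft = 1*2 = 2.
Iteration 2: components of {Shaft} -> Seal = 2*1 = 2, Spring = 2*4 = 8.
Iteration 3: components of {Seal,Spring} -> Cover = 2*3 = 6, Plate = 8*1 = 8.
Iteration 4: components of {Cover,Plate} -> Base = 6*2 = 12.
Iteration 5: no further components; recursion stops.
Total rows emitted: 7.

7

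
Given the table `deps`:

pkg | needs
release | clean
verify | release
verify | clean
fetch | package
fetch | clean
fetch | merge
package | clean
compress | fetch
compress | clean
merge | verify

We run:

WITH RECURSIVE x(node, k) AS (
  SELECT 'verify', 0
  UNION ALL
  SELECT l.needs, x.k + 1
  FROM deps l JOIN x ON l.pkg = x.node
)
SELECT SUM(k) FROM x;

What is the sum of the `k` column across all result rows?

4

Base: (verify, k=0).
Iteration 1: edges from {verify} -> (clean, k=1), (release, k=1).
Iteration 2: edges from {clean,release} -> (clean, k=2).
Iteration 3: no outgoing edges from {clean}; recursion stops.
SUM(k) = 0 + 1 + 1 + 2 = 4.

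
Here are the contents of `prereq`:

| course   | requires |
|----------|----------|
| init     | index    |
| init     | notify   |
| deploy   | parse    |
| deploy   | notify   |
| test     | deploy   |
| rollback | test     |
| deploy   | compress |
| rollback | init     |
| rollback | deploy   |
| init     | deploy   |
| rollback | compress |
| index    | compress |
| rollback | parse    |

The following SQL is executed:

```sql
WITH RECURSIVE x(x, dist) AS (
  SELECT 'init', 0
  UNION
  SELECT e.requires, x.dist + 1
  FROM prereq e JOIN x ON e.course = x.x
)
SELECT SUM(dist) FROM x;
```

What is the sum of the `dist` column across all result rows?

Base: (init, dist=0).
Iteration 1: edges from {init} -> (deploy, dist=1), (index, dist=1), (notify, dist=1).
Iteration 2: edges from {deploy,index,notify} -> (compress, dist=2), (notify, dist=2), (parse, dist=2). [UNION drops 1 duplicate row(s)]
Iteration 3: no outgoing edges from {compress,notify,parse}; recursion stops.
SUM(dist) = 0 + 1 + 1 + 1 + 2 + 2 + 2 = 9.

9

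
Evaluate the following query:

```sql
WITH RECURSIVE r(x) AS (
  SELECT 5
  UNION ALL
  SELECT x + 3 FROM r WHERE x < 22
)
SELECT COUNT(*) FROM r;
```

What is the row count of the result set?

Base: x=5.
Iteration 1: 5 < 22 holds -> x = 5 + 3 = 8.
Iteration 2: 8 < 22 holds -> x = 8 + 3 = 11.
Iteration 3: 11 < 22 holds -> x = 11 + 3 = 14.
Iteration 4: 14 < 22 holds -> x = 14 + 3 = 17.
Iteration 5: 17 < 22 holds -> x = 17 + 3 = 20.
Iteration 6: 20 < 22 holds -> x = 20 + 3 = 23.
Iteration 7: 23 < 22 fails; recursion stops.
Total rows emitted: 7.

7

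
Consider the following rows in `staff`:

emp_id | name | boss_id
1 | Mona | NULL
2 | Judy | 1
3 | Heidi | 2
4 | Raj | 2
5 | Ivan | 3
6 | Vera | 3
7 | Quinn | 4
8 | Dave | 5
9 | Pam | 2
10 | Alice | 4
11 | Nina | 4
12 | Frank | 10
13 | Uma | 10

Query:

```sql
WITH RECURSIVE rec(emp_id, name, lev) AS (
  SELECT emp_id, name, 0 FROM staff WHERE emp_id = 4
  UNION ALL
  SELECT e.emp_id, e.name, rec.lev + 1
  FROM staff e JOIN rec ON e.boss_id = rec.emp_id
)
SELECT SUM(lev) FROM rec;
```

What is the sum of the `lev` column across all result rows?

Base: emp_id=4 (Raj) at lev 0.
Iteration 1: rows with boss_id in {4} -> Quinn (id 7, lev 1), Alice (id 10, lev 1), Nina (id 11, lev 1).
Iteration 2: rows with boss_id in {7,10,11} -> Frank (id 12, lev 2), Uma (id 13, lev 2).
Iteration 3: no rows with boss_id in {12,13}; recursion stops.
SUM(lev) = 0 + 1 + 1 + 1 + 2 + 2 = 7.

7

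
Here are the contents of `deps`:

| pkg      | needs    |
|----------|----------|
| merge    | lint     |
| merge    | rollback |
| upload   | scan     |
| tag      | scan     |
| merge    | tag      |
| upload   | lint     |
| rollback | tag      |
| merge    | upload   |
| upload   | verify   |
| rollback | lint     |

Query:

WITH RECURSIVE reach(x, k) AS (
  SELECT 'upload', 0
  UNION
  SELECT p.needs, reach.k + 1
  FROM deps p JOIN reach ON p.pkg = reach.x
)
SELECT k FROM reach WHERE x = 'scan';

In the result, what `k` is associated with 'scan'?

1

Base: (upload, k=0).
Iteration 1: edges from {upload} -> (lint, k=1), (scan, k=1), (verify, k=1).
Iteration 2: no outgoing edges from {lint,scan,verify}; recursion stops.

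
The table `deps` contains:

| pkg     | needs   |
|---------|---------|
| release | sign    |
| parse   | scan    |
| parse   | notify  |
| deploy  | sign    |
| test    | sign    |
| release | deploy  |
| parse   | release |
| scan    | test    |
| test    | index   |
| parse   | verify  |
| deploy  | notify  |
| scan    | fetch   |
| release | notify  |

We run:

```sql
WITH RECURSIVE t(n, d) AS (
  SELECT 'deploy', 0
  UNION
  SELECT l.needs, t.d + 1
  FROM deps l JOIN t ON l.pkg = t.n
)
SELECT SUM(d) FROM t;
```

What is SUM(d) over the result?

Base: (deploy, d=0).
Iteration 1: edges from {deploy} -> (notify, d=1), (sign, d=1).
Iteration 2: no outgoing edges from {notify,sign}; recursion stops.
SUM(d) = 0 + 1 + 1 = 2.

2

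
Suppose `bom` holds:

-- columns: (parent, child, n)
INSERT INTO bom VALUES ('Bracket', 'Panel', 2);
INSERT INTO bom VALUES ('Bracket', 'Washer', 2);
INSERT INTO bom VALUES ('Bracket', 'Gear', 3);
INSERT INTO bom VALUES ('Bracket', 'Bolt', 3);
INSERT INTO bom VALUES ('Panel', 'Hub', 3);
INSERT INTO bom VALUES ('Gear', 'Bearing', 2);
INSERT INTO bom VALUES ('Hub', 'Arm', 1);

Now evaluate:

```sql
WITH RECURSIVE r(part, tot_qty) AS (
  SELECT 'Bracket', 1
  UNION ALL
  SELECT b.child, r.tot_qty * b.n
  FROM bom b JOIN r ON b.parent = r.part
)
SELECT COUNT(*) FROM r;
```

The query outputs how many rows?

Base: (Bracket, tot_qty=1).
Iteration 1: components of {Bracket} -> Bolt = 1*3 = 3, Gear = 1*3 = 3, Panel = 1*2 = 2, Washer = 1*2 = 2.
Iteration 2: components of {Bolt,Gear,Panel,Washer} -> Bearing = 3*2 = 6, Hub = 2*3 = 6.
Iteration 3: components of {Bearing,Hub} -> Arm = 6*1 = 6.
Iteration 4: no further components; recursion stops.
Total rows emitted: 8.

8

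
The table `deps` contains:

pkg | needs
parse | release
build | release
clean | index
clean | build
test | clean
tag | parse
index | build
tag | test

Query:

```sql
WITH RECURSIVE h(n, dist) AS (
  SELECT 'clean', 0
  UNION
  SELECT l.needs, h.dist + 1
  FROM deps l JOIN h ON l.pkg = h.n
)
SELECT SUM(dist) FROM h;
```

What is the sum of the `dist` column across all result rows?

Base: (clean, dist=0).
Iteration 1: edges from {clean} -> (build, dist=1), (index, dist=1).
Iteration 2: edges from {build,index} -> (build, dist=2), (release, dist=2).
Iteration 3: edges from {build,release} -> (release, dist=3).
Iteration 4: no outgoing edges from {release}; recursion stops.
SUM(dist) = 0 + 1 + 1 + 2 + 2 + 3 = 9.

9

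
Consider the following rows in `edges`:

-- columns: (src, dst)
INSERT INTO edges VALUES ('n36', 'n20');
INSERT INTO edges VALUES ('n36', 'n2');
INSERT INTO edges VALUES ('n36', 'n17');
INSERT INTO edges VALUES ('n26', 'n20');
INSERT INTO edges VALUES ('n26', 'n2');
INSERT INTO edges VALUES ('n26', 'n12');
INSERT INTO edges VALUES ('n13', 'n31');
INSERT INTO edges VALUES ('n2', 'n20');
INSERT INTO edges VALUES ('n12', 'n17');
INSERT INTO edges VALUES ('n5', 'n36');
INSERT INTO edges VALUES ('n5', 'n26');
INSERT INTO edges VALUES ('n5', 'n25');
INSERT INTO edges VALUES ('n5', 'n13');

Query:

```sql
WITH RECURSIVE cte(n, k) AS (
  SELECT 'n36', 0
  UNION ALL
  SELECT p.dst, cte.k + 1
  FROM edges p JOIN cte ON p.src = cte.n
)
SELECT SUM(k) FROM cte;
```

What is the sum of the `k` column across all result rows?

5

Base: (n36, k=0).
Iteration 1: edges from {n36} -> (n17, k=1), (n2, k=1), (n20, k=1).
Iteration 2: edges from {n17,n2,n20} -> (n20, k=2).
Iteration 3: no outgoing edges from {n20}; recursion stops.
SUM(k) = 0 + 1 + 1 + 1 + 2 = 5.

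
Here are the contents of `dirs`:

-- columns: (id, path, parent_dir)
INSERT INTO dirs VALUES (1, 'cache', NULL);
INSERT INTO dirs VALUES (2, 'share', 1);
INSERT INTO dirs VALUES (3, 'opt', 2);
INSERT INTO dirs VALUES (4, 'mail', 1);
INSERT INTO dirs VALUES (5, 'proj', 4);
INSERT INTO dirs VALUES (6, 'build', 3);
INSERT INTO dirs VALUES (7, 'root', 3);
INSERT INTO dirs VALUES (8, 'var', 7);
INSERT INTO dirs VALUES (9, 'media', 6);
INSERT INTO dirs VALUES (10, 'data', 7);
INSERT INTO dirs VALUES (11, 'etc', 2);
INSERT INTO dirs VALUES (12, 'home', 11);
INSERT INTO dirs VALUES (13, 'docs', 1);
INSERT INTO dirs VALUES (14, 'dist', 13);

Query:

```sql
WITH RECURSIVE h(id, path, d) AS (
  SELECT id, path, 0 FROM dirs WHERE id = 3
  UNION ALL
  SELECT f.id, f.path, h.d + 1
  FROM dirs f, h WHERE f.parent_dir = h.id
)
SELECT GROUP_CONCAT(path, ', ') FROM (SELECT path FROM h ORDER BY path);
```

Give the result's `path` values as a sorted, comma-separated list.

Base: id=3 (opt) at d 0.
Iteration 1: rows with parent_dir in {3} -> build (id 6, d 1), root (id 7, d 1).
Iteration 2: rows with parent_dir in {6,7} -> var (id 8, d 2), media (id 9, d 2), data (id 10, d 2).
Iteration 3: no rows with parent_dir in {8,9,10}; recursion stops.

build, data, media, opt, root, var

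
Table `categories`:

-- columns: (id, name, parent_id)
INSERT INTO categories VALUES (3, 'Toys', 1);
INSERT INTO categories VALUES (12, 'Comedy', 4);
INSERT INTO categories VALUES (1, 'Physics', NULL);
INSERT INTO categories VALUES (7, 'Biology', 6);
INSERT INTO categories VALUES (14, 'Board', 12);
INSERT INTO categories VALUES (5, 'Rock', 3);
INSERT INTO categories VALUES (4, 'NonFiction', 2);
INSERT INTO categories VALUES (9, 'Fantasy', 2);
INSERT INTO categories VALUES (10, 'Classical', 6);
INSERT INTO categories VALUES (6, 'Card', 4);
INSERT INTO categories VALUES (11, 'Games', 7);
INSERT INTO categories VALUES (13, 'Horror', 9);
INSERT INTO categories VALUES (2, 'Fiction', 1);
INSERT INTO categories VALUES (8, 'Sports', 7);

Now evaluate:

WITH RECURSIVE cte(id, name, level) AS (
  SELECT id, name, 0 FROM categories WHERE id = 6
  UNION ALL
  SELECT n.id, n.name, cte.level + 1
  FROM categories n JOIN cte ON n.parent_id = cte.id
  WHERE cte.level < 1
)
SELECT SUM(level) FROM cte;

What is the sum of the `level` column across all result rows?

Base: id=6 (Card) at level 0.
Iteration 1: rows with parent_id in {6} -> Biology (id 7, level 1), Classical (id 10, level 1).
Iteration 2: level < 1 fails for all current rows; recursion stops.
SUM(level) = 0 + 1 + 1 = 2.

2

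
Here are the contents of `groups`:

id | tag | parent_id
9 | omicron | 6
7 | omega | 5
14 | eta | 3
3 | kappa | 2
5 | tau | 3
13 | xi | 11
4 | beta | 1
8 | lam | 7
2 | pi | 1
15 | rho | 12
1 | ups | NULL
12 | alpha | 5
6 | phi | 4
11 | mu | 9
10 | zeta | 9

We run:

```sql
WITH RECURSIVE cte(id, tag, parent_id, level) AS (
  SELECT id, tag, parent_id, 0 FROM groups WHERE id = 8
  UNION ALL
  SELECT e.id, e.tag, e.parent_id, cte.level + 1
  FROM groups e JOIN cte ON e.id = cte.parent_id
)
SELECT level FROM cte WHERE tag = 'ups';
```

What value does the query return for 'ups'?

5

Base: id=8 (lam), parent_id=7, level 0.
Iteration 1: join on id=7 -> omega (id 7, parent_id=5, level 1).
Iteration 2: join on id=5 -> tau (id 5, parent_id=3, level 2).
Iteration 3: join on id=3 -> kappa (id 3, parent_id=2, level 3).
Iteration 4: join on id=2 -> pi (id 2, parent_id=1, level 4).
Iteration 5: join on id=1 -> ups (id 1, parent_id=NULL, level 5).
Iteration 6: parent_id is NULL; no match; recursion stops.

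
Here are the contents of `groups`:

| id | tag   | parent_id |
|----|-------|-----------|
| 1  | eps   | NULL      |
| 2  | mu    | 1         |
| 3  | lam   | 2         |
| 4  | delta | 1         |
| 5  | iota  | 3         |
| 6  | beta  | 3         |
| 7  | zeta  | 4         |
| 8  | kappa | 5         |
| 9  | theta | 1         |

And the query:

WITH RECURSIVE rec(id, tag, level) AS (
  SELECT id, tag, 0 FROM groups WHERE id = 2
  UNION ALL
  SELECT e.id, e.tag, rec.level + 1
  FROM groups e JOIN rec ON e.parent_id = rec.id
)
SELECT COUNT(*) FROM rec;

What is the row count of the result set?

Base: id=2 (mu) at level 0.
Iteration 1: rows with parent_id in {2} -> lam (id 3, level 1).
Iteration 2: rows with parent_id in {3} -> iota (id 5, level 2), beta (id 6, level 2).
Iteration 3: rows with parent_id in {5,6} -> kappa (id 8, level 3).
Iteration 4: no rows with parent_id in {8}; recursion stops.
Total rows emitted: 5.

5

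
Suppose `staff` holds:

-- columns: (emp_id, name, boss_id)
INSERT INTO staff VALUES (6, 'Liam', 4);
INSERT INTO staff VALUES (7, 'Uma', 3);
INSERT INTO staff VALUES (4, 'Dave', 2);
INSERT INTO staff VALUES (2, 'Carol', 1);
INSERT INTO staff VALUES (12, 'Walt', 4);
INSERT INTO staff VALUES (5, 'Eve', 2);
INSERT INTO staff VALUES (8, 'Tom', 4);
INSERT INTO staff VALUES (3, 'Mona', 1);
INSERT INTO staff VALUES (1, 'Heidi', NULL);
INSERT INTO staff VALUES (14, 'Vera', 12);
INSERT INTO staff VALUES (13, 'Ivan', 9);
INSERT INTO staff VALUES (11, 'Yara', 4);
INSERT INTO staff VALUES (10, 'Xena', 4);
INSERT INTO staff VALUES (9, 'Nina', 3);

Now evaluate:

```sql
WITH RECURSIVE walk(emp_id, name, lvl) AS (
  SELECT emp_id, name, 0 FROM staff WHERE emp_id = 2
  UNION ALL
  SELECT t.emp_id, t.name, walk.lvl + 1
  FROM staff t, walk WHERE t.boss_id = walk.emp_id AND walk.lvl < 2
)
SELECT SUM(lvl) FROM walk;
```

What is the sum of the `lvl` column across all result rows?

Base: emp_id=2 (Carol) at lvl 0.
Iteration 1: rows with boss_id in {2} -> Dave (id 4, lvl 1), Eve (id 5, lvl 1).
Iteration 2: rows with boss_id in {4,5} -> Liam (id 6, lvl 2), Tom (id 8, lvl 2), Xena (id 10, lvl 2), Yara (id 11, lvl 2), Walt (id 12, lvl 2).
Iteration 3: lvl < 2 fails for all current rows; recursion stops.
SUM(lvl) = 0 + 1 + 1 + 2 + 2 + 2 + 2 + 2 = 12.

12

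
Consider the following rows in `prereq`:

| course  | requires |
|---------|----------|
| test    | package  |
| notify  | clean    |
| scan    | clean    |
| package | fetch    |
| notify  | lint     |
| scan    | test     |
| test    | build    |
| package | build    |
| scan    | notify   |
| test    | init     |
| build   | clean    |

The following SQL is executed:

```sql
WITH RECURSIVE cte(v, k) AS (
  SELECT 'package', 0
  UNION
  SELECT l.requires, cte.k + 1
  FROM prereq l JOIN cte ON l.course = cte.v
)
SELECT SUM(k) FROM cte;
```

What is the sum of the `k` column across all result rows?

4

Base: (package, k=0).
Iteration 1: edges from {package} -> (build, k=1), (fetch, k=1).
Iteration 2: edges from {build,fetch} -> (clean, k=2).
Iteration 3: no outgoing edges from {clean}; recursion stops.
SUM(k) = 0 + 1 + 1 + 2 = 4.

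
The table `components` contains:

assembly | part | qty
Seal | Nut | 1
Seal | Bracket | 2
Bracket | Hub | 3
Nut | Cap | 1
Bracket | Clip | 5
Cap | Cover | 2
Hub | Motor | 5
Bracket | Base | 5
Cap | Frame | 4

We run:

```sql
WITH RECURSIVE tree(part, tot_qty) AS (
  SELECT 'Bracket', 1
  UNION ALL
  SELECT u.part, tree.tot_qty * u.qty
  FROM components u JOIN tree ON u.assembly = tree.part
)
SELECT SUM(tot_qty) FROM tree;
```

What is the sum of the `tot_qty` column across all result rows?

29

Base: (Bracket, tot_qty=1).
Iteration 1: components of {Bracket} -> Base = 1*5 = 5, Clip = 1*5 = 5, Hub = 1*3 = 3.
Iteration 2: components of {Base,Clip,Hub} -> Motor = 3*5 = 15.
Iteration 3: no further components; recursion stops.
SUM(tot_qty) = 1 + 3 + 5 + 5 + 15 = 29.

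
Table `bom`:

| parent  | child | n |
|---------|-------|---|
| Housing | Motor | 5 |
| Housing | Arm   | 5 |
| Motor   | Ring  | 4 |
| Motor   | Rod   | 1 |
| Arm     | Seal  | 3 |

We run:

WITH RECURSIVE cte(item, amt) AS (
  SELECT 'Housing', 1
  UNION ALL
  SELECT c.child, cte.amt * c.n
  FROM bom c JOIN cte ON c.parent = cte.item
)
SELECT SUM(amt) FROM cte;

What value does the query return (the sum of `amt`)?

Base: (Housing, amt=1).
Iteration 1: components of {Housing} -> Arm = 1*5 = 5, Motor = 1*5 = 5.
Iteration 2: components of {Arm,Motor} -> Ring = 5*4 = 20, Rod = 5*1 = 5, Seal = 5*3 = 15.
Iteration 3: no further components; recursion stops.
SUM(amt) = 1 + 5 + 5 + 20 + 5 + 15 = 51.

51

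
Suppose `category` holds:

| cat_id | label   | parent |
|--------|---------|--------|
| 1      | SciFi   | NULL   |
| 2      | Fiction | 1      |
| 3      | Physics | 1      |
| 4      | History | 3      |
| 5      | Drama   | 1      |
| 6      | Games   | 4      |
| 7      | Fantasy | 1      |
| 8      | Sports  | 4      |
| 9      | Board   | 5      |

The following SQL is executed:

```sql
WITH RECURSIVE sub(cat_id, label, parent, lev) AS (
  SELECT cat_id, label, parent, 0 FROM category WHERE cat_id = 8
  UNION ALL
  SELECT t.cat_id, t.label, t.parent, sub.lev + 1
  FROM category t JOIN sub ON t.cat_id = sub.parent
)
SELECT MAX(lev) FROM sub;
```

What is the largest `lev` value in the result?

3

Base: cat_id=8 (Sports), parent=4, lev 0.
Iteration 1: join on cat_id=4 -> History (id 4, parent=3, lev 1).
Iteration 2: join on cat_id=3 -> Physics (id 3, parent=1, lev 2).
Iteration 3: join on cat_id=1 -> SciFi (id 1, parent=NULL, lev 3).
Iteration 4: parent is NULL; no match; recursion stops.
lev values: 0, 1, 2, 3; the maximum is 3.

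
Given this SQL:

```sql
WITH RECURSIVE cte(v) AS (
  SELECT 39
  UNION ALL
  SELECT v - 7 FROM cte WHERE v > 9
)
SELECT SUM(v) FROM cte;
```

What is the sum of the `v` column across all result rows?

129

Base: v=39.
Iteration 1: 39 > 9 holds -> v = 39 - 7 = 32.
Iteration 2: 32 > 9 holds -> v = 32 - 7 = 25.
Iteration 3: 25 > 9 holds -> v = 25 - 7 = 18.
Iteration 4: 18 > 9 holds -> v = 18 - 7 = 11.
Iteration 5: 11 > 9 holds -> v = 11 - 7 = 4.
Iteration 6: 4 > 9 fails; recursion stops.
SUM(v) = 39 + 32 + 25 + 18 + 11 + 4 = 129.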